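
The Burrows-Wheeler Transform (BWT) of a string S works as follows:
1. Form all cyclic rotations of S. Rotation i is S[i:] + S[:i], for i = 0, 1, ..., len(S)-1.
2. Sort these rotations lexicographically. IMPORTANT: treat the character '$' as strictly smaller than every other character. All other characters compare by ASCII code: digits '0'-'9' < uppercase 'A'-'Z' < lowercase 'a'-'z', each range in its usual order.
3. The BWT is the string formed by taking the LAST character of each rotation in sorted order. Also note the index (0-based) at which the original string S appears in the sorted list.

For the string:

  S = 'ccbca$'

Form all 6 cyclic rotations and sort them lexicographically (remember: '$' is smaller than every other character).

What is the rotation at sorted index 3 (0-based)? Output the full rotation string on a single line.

All 6 rotations (rotation i = S[i:]+S[:i]):
  rot[0] = ccbca$
  rot[1] = cbca$c
  rot[2] = bca$cc
  rot[3] = ca$ccb
  rot[4] = a$ccbc
  rot[5] = $ccbca
Sorted (with $ < everything):
  sorted[0] = $ccbca
  sorted[1] = a$ccbc
  sorted[2] = bca$cc
  sorted[3] = ca$ccb
  sorted[4] = cbca$c
  sorted[5] = ccbca$
sorted[3] = ca$ccb

Answer: ca$ccb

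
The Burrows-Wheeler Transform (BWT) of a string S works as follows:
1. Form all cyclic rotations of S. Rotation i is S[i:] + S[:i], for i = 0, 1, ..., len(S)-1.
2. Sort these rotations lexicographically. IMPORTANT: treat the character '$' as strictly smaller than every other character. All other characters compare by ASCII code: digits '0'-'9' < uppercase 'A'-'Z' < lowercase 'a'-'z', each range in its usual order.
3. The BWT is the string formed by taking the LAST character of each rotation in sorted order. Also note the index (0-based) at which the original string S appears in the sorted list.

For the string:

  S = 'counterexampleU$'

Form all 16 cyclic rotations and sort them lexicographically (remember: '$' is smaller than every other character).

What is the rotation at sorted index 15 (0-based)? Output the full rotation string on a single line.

Answer: xampleU$countere

Derivation:
All 16 rotations (rotation i = S[i:]+S[:i]):
  rot[0] = counterexampleU$
  rot[1] = ounterexampleU$c
  rot[2] = unterexampleU$co
  rot[3] = nterexampleU$cou
  rot[4] = terexampleU$coun
  rot[5] = erexampleU$count
  rot[6] = rexampleU$counte
  rot[7] = exampleU$counter
  rot[8] = xampleU$countere
  rot[9] = ampleU$counterex
  rot[10] = mpleU$counterexa
  rot[11] = pleU$counterexam
  rot[12] = leU$counterexamp
  rot[13] = eU$counterexampl
  rot[14] = U$counterexample
  rot[15] = $counterexampleU
Sorted (with $ < everything):
  sorted[0] = $counterexampleU
  sorted[1] = U$counterexample
  sorted[2] = ampleU$counterex
  sorted[3] = counterexampleU$
  sorted[4] = eU$counterexampl
  sorted[5] = erexampleU$count
  sorted[6] = exampleU$counter
  sorted[7] = leU$counterexamp
  sorted[8] = mpleU$counterexa
  sorted[9] = nterexampleU$cou
  sorted[10] = ounterexampleU$c
  sorted[11] = pleU$counterexam
  sorted[12] = rexampleU$counte
  sorted[13] = terexampleU$coun
  sorted[14] = unterexampleU$co
  sorted[15] = xampleU$countere
sorted[15] = xampleU$countere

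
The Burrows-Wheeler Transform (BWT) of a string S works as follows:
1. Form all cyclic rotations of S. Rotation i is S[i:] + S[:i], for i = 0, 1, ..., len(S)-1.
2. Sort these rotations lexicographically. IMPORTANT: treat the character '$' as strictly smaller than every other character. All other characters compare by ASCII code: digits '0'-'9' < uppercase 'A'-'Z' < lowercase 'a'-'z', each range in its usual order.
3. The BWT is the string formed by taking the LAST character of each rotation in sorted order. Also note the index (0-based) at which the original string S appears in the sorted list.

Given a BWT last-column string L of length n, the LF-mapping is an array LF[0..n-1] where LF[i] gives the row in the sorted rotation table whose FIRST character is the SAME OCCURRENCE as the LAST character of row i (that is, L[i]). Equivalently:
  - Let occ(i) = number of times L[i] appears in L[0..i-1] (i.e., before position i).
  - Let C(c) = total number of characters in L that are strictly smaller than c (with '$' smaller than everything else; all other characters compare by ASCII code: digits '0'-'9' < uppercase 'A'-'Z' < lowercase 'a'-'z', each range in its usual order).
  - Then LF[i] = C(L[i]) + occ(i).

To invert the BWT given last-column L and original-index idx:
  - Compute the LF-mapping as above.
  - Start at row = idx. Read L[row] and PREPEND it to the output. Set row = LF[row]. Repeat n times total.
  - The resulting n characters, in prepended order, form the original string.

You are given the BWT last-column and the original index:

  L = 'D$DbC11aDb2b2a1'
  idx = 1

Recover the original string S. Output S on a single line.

LF mapping: 7 0 8 12 6 1 2 10 9 13 4 14 5 11 3
Walk LF starting at row 1, prepending L[row]:
  step 1: row=1, L[1]='$', prepend. Next row=LF[1]=0
  step 2: row=0, L[0]='D', prepend. Next row=LF[0]=7
  step 3: row=7, L[7]='a', prepend. Next row=LF[7]=10
  step 4: row=10, L[10]='2', prepend. Next row=LF[10]=4
  step 5: row=4, L[4]='C', prepend. Next row=LF[4]=6
  step 6: row=6, L[6]='1', prepend. Next row=LF[6]=2
  step 7: row=2, L[2]='D', prepend. Next row=LF[2]=8
  step 8: row=8, L[8]='D', prepend. Next row=LF[8]=9
  step 9: row=9, L[9]='b', prepend. Next row=LF[9]=13
  step 10: row=13, L[13]='a', prepend. Next row=LF[13]=11
  step 11: row=11, L[11]='b', prepend. Next row=LF[11]=14
  step 12: row=14, L[14]='1', prepend. Next row=LF[14]=3
  step 13: row=3, L[3]='b', prepend. Next row=LF[3]=12
  step 14: row=12, L[12]='2', prepend. Next row=LF[12]=5
  step 15: row=5, L[5]='1', prepend. Next row=LF[5]=1
Reversed output: 12b1babDD1C2aD$

Answer: 12b1babDD1C2aD$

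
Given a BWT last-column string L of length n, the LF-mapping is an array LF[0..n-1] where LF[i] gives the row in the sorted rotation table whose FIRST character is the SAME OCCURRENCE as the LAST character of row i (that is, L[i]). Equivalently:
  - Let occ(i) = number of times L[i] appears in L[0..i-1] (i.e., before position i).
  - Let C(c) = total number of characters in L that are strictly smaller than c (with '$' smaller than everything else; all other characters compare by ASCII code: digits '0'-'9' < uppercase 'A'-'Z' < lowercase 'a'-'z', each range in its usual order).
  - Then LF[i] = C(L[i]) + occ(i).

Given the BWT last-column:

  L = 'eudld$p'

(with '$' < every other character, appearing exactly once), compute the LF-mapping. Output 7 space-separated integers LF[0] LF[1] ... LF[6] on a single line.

Answer: 3 6 1 4 2 0 5

Derivation:
Char counts: '$':1, 'd':2, 'e':1, 'l':1, 'p':1, 'u':1
C (first-col start): C('$')=0, C('d')=1, C('e')=3, C('l')=4, C('p')=5, C('u')=6
L[0]='e': occ=0, LF[0]=C('e')+0=3+0=3
L[1]='u': occ=0, LF[1]=C('u')+0=6+0=6
L[2]='d': occ=0, LF[2]=C('d')+0=1+0=1
L[3]='l': occ=0, LF[3]=C('l')+0=4+0=4
L[4]='d': occ=1, LF[4]=C('d')+1=1+1=2
L[5]='$': occ=0, LF[5]=C('$')+0=0+0=0
L[6]='p': occ=0, LF[6]=C('p')+0=5+0=5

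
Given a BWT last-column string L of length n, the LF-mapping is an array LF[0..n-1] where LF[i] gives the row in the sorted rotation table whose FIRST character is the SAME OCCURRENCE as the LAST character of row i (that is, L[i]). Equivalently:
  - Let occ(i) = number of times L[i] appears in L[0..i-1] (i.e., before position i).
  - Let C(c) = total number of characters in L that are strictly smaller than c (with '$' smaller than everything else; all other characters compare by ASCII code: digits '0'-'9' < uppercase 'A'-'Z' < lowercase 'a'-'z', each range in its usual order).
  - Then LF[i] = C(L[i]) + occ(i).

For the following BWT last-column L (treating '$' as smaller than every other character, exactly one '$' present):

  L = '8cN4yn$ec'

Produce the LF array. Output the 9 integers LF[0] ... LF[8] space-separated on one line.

Answer: 2 4 3 1 8 7 0 6 5

Derivation:
Char counts: '$':1, '4':1, '8':1, 'N':1, 'c':2, 'e':1, 'n':1, 'y':1
C (first-col start): C('$')=0, C('4')=1, C('8')=2, C('N')=3, C('c')=4, C('e')=6, C('n')=7, C('y')=8
L[0]='8': occ=0, LF[0]=C('8')+0=2+0=2
L[1]='c': occ=0, LF[1]=C('c')+0=4+0=4
L[2]='N': occ=0, LF[2]=C('N')+0=3+0=3
L[3]='4': occ=0, LF[3]=C('4')+0=1+0=1
L[4]='y': occ=0, LF[4]=C('y')+0=8+0=8
L[5]='n': occ=0, LF[5]=C('n')+0=7+0=7
L[6]='$': occ=0, LF[6]=C('$')+0=0+0=0
L[7]='e': occ=0, LF[7]=C('e')+0=6+0=6
L[8]='c': occ=1, LF[8]=C('c')+1=4+1=5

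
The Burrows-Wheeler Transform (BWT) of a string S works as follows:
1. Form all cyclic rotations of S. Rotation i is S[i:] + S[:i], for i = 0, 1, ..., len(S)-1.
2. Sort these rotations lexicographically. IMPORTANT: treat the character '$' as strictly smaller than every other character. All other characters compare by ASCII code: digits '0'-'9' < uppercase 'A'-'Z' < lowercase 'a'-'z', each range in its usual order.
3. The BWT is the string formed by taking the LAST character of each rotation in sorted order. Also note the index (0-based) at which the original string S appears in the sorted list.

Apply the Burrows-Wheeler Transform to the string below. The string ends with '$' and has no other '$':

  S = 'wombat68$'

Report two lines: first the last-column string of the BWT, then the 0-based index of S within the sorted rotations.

Answer: 8t6bmowa$
8

Derivation:
All 9 rotations (rotation i = S[i:]+S[:i]):
  rot[0] = wombat68$
  rot[1] = ombat68$w
  rot[2] = mbat68$wo
  rot[3] = bat68$wom
  rot[4] = at68$womb
  rot[5] = t68$womba
  rot[6] = 68$wombat
  rot[7] = 8$wombat6
  rot[8] = $wombat68
Sorted (with $ < everything):
  sorted[0] = $wombat68  (last char: '8')
  sorted[1] = 68$wombat  (last char: 't')
  sorted[2] = 8$wombat6  (last char: '6')
  sorted[3] = at68$womb  (last char: 'b')
  sorted[4] = bat68$wom  (last char: 'm')
  sorted[5] = mbat68$wo  (last char: 'o')
  sorted[6] = ombat68$w  (last char: 'w')
  sorted[7] = t68$womba  (last char: 'a')
  sorted[8] = wombat68$  (last char: '$')
Last column: 8t6bmowa$
Original string S is at sorted index 8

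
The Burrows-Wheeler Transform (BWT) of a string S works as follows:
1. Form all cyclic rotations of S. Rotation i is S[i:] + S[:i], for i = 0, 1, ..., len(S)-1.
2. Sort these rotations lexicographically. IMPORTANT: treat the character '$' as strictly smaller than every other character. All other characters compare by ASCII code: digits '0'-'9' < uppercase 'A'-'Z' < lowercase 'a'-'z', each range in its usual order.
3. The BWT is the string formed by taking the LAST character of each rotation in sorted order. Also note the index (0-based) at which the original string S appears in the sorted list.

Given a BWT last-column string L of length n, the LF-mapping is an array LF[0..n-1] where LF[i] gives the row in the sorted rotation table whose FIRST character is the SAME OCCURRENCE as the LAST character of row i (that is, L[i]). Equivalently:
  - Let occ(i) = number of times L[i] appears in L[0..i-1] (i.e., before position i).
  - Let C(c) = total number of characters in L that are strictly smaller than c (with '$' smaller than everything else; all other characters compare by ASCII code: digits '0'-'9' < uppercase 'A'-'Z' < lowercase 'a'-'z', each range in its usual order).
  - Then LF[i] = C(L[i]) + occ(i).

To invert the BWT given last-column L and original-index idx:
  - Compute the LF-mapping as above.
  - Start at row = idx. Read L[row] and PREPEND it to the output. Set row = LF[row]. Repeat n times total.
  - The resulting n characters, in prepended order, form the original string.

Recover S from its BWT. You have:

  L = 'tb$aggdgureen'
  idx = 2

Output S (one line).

Answer: badgernugget$

Derivation:
LF mapping: 11 2 0 1 6 7 3 8 12 10 4 5 9
Walk LF starting at row 2, prepending L[row]:
  step 1: row=2, L[2]='$', prepend. Next row=LF[2]=0
  step 2: row=0, L[0]='t', prepend. Next row=LF[0]=11
  step 3: row=11, L[11]='e', prepend. Next row=LF[11]=5
  step 4: row=5, L[5]='g', prepend. Next row=LF[5]=7
  step 5: row=7, L[7]='g', prepend. Next row=LF[7]=8
  step 6: row=8, L[8]='u', prepend. Next row=LF[8]=12
  step 7: row=12, L[12]='n', prepend. Next row=LF[12]=9
  step 8: row=9, L[9]='r', prepend. Next row=LF[9]=10
  step 9: row=10, L[10]='e', prepend. Next row=LF[10]=4
  step 10: row=4, L[4]='g', prepend. Next row=LF[4]=6
  step 11: row=6, L[6]='d', prepend. Next row=LF[6]=3
  step 12: row=3, L[3]='a', prepend. Next row=LF[3]=1
  step 13: row=1, L[1]='b', prepend. Next row=LF[1]=2
Reversed output: badgernugget$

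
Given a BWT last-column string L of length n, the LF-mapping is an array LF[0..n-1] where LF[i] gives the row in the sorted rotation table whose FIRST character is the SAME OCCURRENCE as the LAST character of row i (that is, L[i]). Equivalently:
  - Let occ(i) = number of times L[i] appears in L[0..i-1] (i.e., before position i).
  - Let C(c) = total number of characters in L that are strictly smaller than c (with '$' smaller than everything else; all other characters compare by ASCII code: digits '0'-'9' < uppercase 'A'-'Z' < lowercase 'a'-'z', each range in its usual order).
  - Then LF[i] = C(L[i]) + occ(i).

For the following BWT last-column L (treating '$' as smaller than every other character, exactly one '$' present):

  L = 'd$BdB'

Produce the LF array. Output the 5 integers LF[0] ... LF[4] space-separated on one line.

Answer: 3 0 1 4 2

Derivation:
Char counts: '$':1, 'B':2, 'd':2
C (first-col start): C('$')=0, C('B')=1, C('d')=3
L[0]='d': occ=0, LF[0]=C('d')+0=3+0=3
L[1]='$': occ=0, LF[1]=C('$')+0=0+0=0
L[2]='B': occ=0, LF[2]=C('B')+0=1+0=1
L[3]='d': occ=1, LF[3]=C('d')+1=3+1=4
L[4]='B': occ=1, LF[4]=C('B')+1=1+1=2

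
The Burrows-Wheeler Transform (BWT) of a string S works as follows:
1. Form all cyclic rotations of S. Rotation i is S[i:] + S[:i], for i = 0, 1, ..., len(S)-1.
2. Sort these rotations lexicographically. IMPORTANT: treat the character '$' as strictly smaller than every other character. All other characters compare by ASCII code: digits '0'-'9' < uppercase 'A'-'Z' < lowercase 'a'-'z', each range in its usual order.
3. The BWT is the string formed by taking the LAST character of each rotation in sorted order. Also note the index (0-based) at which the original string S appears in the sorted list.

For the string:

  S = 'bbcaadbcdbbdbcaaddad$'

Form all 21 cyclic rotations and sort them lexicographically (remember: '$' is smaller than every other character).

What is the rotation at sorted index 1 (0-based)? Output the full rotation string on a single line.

Answer: aadbcdbbdbcaaddad$bbc

Derivation:
All 21 rotations (rotation i = S[i:]+S[:i]):
  rot[0] = bbcaadbcdbbdbcaaddad$
  rot[1] = bcaadbcdbbdbcaaddad$b
  rot[2] = caadbcdbbdbcaaddad$bb
  rot[3] = aadbcdbbdbcaaddad$bbc
  rot[4] = adbcdbbdbcaaddad$bbca
  rot[5] = dbcdbbdbcaaddad$bbcaa
  rot[6] = bcdbbdbcaaddad$bbcaad
  rot[7] = cdbbdbcaaddad$bbcaadb
  rot[8] = dbbdbcaaddad$bbcaadbc
  rot[9] = bbdbcaaddad$bbcaadbcd
  rot[10] = bdbcaaddad$bbcaadbcdb
  rot[11] = dbcaaddad$bbcaadbcdbb
  rot[12] = bcaaddad$bbcaadbcdbbd
  rot[13] = caaddad$bbcaadbcdbbdb
  rot[14] = aaddad$bbcaadbcdbbdbc
  rot[15] = addad$bbcaadbcdbbdbca
  rot[16] = ddad$bbcaadbcdbbdbcaa
  rot[17] = dad$bbcaadbcdbbdbcaad
  rot[18] = ad$bbcaadbcdbbdbcaadd
  rot[19] = d$bbcaadbcdbbdbcaadda
  rot[20] = $bbcaadbcdbbdbcaaddad
Sorted (with $ < everything):
  sorted[0] = $bbcaadbcdbbdbcaaddad
  sorted[1] = aadbcdbbdbcaaddad$bbc
  sorted[2] = aaddad$bbcaadbcdbbdbc
  sorted[3] = ad$bbcaadbcdbbdbcaadd
  sorted[4] = adbcdbbdbcaaddad$bbca
  sorted[5] = addad$bbcaadbcdbbdbca
  sorted[6] = bbcaadbcdbbdbcaaddad$
  sorted[7] = bbdbcaaddad$bbcaadbcd
  sorted[8] = bcaadbcdbbdbcaaddad$b
  sorted[9] = bcaaddad$bbcaadbcdbbd
  sorted[10] = bcdbbdbcaaddad$bbcaad
  sorted[11] = bdbcaaddad$bbcaadbcdb
  sorted[12] = caadbcdbbdbcaaddad$bb
  sorted[13] = caaddad$bbcaadbcdbbdb
  sorted[14] = cdbbdbcaaddad$bbcaadb
  sorted[15] = d$bbcaadbcdbbdbcaadda
  sorted[16] = dad$bbcaadbcdbbdbcaad
  sorted[17] = dbbdbcaaddad$bbcaadbc
  sorted[18] = dbcaaddad$bbcaadbcdbb
  sorted[19] = dbcdbbdbcaaddad$bbcaa
  sorted[20] = ddad$bbcaadbcdbbdbcaa
sorted[1] = aadbcdbbdbcaaddad$bbc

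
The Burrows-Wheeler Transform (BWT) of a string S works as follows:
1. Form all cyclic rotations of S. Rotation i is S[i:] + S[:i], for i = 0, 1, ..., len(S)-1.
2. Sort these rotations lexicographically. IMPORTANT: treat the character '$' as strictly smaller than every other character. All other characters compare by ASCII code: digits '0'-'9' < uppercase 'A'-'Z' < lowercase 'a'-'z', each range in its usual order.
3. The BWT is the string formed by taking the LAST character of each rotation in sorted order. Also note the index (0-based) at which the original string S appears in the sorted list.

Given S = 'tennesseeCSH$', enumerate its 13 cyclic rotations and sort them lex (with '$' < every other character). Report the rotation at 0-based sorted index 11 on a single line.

All 13 rotations (rotation i = S[i:]+S[:i]):
  rot[0] = tennesseeCSH$
  rot[1] = ennesseeCSH$t
  rot[2] = nnesseeCSH$te
  rot[3] = nesseeCSH$ten
  rot[4] = esseeCSH$tenn
  rot[5] = sseeCSH$tenne
  rot[6] = seeCSH$tennes
  rot[7] = eeCSH$tenness
  rot[8] = eCSH$tennesse
  rot[9] = CSH$tennessee
  rot[10] = SH$tennesseeC
  rot[11] = H$tennesseeCS
  rot[12] = $tennesseeCSH
Sorted (with $ < everything):
  sorted[0] = $tennesseeCSH
  sorted[1] = CSH$tennessee
  sorted[2] = H$tennesseeCS
  sorted[3] = SH$tennesseeC
  sorted[4] = eCSH$tennesse
  sorted[5] = eeCSH$tenness
  sorted[6] = ennesseeCSH$t
  sorted[7] = esseeCSH$tenn
  sorted[8] = nesseeCSH$ten
  sorted[9] = nnesseeCSH$te
  sorted[10] = seeCSH$tennes
  sorted[11] = sseeCSH$tenne
  sorted[12] = tennesseeCSH$
sorted[11] = sseeCSH$tenne

Answer: sseeCSH$tenne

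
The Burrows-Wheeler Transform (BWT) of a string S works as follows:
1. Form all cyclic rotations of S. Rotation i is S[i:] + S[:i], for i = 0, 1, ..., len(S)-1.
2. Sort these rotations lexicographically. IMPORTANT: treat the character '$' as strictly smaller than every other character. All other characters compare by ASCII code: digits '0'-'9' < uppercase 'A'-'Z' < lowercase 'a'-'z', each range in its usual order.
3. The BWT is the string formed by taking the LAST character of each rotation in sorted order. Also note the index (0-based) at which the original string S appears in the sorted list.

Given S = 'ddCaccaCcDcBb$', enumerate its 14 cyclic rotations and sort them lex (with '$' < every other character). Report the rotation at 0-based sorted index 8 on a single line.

All 14 rotations (rotation i = S[i:]+S[:i]):
  rot[0] = ddCaccaCcDcBb$
  rot[1] = dCaccaCcDcBb$d
  rot[2] = CaccaCcDcBb$dd
  rot[3] = accaCcDcBb$ddC
  rot[4] = ccaCcDcBb$ddCa
  rot[5] = caCcDcBb$ddCac
  rot[6] = aCcDcBb$ddCacc
  rot[7] = CcDcBb$ddCacca
  rot[8] = cDcBb$ddCaccaC
  rot[9] = DcBb$ddCaccaCc
  rot[10] = cBb$ddCaccaCcD
  rot[11] = Bb$ddCaccaCcDc
  rot[12] = b$ddCaccaCcDcB
  rot[13] = $ddCaccaCcDcBb
Sorted (with $ < everything):
  sorted[0] = $ddCaccaCcDcBb
  sorted[1] = Bb$ddCaccaCcDc
  sorted[2] = CaccaCcDcBb$dd
  sorted[3] = CcDcBb$ddCacca
  sorted[4] = DcBb$ddCaccaCc
  sorted[5] = aCcDcBb$ddCacc
  sorted[6] = accaCcDcBb$ddC
  sorted[7] = b$ddCaccaCcDcB
  sorted[8] = cBb$ddCaccaCcD
  sorted[9] = cDcBb$ddCaccaC
  sorted[10] = caCcDcBb$ddCac
  sorted[11] = ccaCcDcBb$ddCa
  sorted[12] = dCaccaCcDcBb$d
  sorted[13] = ddCaccaCcDcBb$
sorted[8] = cBb$ddCaccaCcD

Answer: cBb$ddCaccaCcD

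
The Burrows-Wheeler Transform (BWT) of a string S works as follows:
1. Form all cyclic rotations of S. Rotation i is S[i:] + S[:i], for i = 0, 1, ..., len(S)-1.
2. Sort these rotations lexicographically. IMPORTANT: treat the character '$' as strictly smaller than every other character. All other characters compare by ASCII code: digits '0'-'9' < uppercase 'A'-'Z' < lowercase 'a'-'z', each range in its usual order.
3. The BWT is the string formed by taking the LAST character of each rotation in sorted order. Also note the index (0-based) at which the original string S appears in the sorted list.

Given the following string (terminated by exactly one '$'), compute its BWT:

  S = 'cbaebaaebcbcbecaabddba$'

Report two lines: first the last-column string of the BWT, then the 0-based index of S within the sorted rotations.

All 23 rotations (rotation i = S[i:]+S[:i]):
  rot[0] = cbaebaaebcbcbecaabddba$
  rot[1] = baebaaebcbcbecaabddba$c
  rot[2] = aebaaebcbcbecaabddba$cb
  rot[3] = ebaaebcbcbecaabddba$cba
  rot[4] = baaebcbcbecaabddba$cbae
  rot[5] = aaebcbcbecaabddba$cbaeb
  rot[6] = aebcbcbecaabddba$cbaeba
  rot[7] = ebcbcbecaabddba$cbaebaa
  rot[8] = bcbcbecaabddba$cbaebaae
  rot[9] = cbcbecaabddba$cbaebaaeb
  rot[10] = bcbecaabddba$cbaebaaebc
  rot[11] = cbecaabddba$cbaebaaebcb
  rot[12] = becaabddba$cbaebaaebcbc
  rot[13] = ecaabddba$cbaebaaebcbcb
  rot[14] = caabddba$cbaebaaebcbcbe
  rot[15] = aabddba$cbaebaaebcbcbec
  rot[16] = abddba$cbaebaaebcbcbeca
  rot[17] = bddba$cbaebaaebcbcbecaa
  rot[18] = ddba$cbaebaaebcbcbecaab
  rot[19] = dba$cbaebaaebcbcbecaabd
  rot[20] = ba$cbaebaaebcbcbecaabdd
  rot[21] = a$cbaebaaebcbcbecaabddb
  rot[22] = $cbaebaaebcbcbecaabddba
Sorted (with $ < everything):
  sorted[0] = $cbaebaaebcbcbecaabddba  (last char: 'a')
  sorted[1] = a$cbaebaaebcbcbecaabddb  (last char: 'b')
  sorted[2] = aabddba$cbaebaaebcbcbec  (last char: 'c')
  sorted[3] = aaebcbcbecaabddba$cbaeb  (last char: 'b')
  sorted[4] = abddba$cbaebaaebcbcbeca  (last char: 'a')
  sorted[5] = aebaaebcbcbecaabddba$cb  (last char: 'b')
  sorted[6] = aebcbcbecaabddba$cbaeba  (last char: 'a')
  sorted[7] = ba$cbaebaaebcbcbecaabdd  (last char: 'd')
  sorted[8] = baaebcbcbecaabddba$cbae  (last char: 'e')
  sorted[9] = baebaaebcbcbecaabddba$c  (last char: 'c')
  sorted[10] = bcbcbecaabddba$cbaebaae  (last char: 'e')
  sorted[11] = bcbecaabddba$cbaebaaebc  (last char: 'c')
  sorted[12] = bddba$cbaebaaebcbcbecaa  (last char: 'a')
  sorted[13] = becaabddba$cbaebaaebcbc  (last char: 'c')
  sorted[14] = caabddba$cbaebaaebcbcbe  (last char: 'e')
  sorted[15] = cbaebaaebcbcbecaabddba$  (last char: '$')
  sorted[16] = cbcbecaabddba$cbaebaaeb  (last char: 'b')
  sorted[17] = cbecaabddba$cbaebaaebcb  (last char: 'b')
  sorted[18] = dba$cbaebaaebcbcbecaabd  (last char: 'd')
  sorted[19] = ddba$cbaebaaebcbcbecaab  (last char: 'b')
  sorted[20] = ebaaebcbcbecaabddba$cba  (last char: 'a')
  sorted[21] = ebcbcbecaabddba$cbaebaa  (last char: 'a')
  sorted[22] = ecaabddba$cbaebaaebcbcb  (last char: 'b')
Last column: abcbabadececace$bbdbaab
Original string S is at sorted index 15

Answer: abcbabadececace$bbdbaab
15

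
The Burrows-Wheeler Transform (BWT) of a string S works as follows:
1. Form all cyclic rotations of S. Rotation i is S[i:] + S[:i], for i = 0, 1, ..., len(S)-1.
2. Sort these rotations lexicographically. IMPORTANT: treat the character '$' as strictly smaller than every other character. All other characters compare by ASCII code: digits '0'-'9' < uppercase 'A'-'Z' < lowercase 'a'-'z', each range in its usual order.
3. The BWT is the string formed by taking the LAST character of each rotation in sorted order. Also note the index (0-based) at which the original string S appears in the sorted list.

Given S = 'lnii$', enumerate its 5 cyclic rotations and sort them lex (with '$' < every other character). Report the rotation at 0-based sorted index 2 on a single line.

Answer: ii$ln

Derivation:
All 5 rotations (rotation i = S[i:]+S[:i]):
  rot[0] = lnii$
  rot[1] = nii$l
  rot[2] = ii$ln
  rot[3] = i$lni
  rot[4] = $lnii
Sorted (with $ < everything):
  sorted[0] = $lnii
  sorted[1] = i$lni
  sorted[2] = ii$ln
  sorted[3] = lnii$
  sorted[4] = nii$l
sorted[2] = ii$ln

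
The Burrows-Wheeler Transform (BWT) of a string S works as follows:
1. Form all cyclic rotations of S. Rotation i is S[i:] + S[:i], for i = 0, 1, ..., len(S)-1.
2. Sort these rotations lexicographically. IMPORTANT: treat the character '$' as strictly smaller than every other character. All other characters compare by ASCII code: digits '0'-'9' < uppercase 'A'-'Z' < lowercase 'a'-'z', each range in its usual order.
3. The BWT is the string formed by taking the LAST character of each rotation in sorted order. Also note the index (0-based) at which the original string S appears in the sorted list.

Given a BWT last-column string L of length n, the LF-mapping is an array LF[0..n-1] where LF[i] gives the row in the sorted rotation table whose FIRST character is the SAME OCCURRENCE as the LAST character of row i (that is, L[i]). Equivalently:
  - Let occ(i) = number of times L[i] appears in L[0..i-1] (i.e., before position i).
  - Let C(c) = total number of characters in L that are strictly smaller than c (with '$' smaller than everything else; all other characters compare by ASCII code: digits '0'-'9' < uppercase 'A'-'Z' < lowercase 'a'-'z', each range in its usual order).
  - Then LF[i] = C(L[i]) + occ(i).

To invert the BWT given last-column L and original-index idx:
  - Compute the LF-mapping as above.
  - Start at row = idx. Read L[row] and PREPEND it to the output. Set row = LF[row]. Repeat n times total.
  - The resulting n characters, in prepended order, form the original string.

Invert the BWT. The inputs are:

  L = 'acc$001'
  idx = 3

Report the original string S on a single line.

LF mapping: 4 5 6 0 1 2 3
Walk LF starting at row 3, prepending L[row]:
  step 1: row=3, L[3]='$', prepend. Next row=LF[3]=0
  step 2: row=0, L[0]='a', prepend. Next row=LF[0]=4
  step 3: row=4, L[4]='0', prepend. Next row=LF[4]=1
  step 4: row=1, L[1]='c', prepend. Next row=LF[1]=5
  step 5: row=5, L[5]='0', prepend. Next row=LF[5]=2
  step 6: row=2, L[2]='c', prepend. Next row=LF[2]=6
  step 7: row=6, L[6]='1', prepend. Next row=LF[6]=3
Reversed output: 1c0c0a$

Answer: 1c0c0a$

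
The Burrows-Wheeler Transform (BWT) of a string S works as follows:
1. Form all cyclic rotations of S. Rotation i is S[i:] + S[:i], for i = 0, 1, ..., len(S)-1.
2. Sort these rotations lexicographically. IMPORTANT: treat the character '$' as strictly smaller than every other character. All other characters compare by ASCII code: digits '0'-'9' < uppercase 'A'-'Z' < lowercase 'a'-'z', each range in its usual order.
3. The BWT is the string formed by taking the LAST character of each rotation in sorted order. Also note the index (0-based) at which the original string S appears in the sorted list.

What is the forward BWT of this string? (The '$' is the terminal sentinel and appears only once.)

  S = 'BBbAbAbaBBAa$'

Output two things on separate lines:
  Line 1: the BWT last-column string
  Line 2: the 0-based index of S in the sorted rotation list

All 13 rotations (rotation i = S[i:]+S[:i]):
  rot[0] = BBbAbAbaBBAa$
  rot[1] = BbAbAbaBBAa$B
  rot[2] = bAbAbaBBAa$BB
  rot[3] = AbAbaBBAa$BBb
  rot[4] = bAbaBBAa$BBbA
  rot[5] = AbaBBAa$BBbAb
  rot[6] = baBBAa$BBbAbA
  rot[7] = aBBAa$BBbAbAb
  rot[8] = BBAa$BBbAbAba
  rot[9] = BAa$BBbAbAbaB
  rot[10] = Aa$BBbAbAbaBB
  rot[11] = a$BBbAbAbaBBA
  rot[12] = $BBbAbAbaBBAa
Sorted (with $ < everything):
  sorted[0] = $BBbAbAbaBBAa  (last char: 'a')
  sorted[1] = Aa$BBbAbAbaBB  (last char: 'B')
  sorted[2] = AbAbaBBAa$BBb  (last char: 'b')
  sorted[3] = AbaBBAa$BBbAb  (last char: 'b')
  sorted[4] = BAa$BBbAbAbaB  (last char: 'B')
  sorted[5] = BBAa$BBbAbAba  (last char: 'a')
  sorted[6] = BBbAbAbaBBAa$  (last char: '$')
  sorted[7] = BbAbAbaBBAa$B  (last char: 'B')
  sorted[8] = a$BBbAbAbaBBA  (last char: 'A')
  sorted[9] = aBBAa$BBbAbAb  (last char: 'b')
  sorted[10] = bAbAbaBBAa$BB  (last char: 'B')
  sorted[11] = bAbaBBAa$BBbA  (last char: 'A')
  sorted[12] = baBBAa$BBbAbA  (last char: 'A')
Last column: aBbbBa$BAbBAA
Original string S is at sorted index 6

Answer: aBbbBa$BAbBAA
6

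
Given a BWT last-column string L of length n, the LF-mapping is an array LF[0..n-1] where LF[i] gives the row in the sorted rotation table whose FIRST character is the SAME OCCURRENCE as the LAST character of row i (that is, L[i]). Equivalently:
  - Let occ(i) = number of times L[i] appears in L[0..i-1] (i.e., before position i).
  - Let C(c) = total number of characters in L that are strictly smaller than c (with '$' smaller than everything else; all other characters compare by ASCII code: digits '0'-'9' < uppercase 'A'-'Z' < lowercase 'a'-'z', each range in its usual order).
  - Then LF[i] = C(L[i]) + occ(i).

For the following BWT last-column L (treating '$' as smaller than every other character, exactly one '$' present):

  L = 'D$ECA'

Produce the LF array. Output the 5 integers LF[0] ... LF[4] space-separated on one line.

Answer: 3 0 4 2 1

Derivation:
Char counts: '$':1, 'A':1, 'C':1, 'D':1, 'E':1
C (first-col start): C('$')=0, C('A')=1, C('C')=2, C('D')=3, C('E')=4
L[0]='D': occ=0, LF[0]=C('D')+0=3+0=3
L[1]='$': occ=0, LF[1]=C('$')+0=0+0=0
L[2]='E': occ=0, LF[2]=C('E')+0=4+0=4
L[3]='C': occ=0, LF[3]=C('C')+0=2+0=2
L[4]='A': occ=0, LF[4]=C('A')+0=1+0=1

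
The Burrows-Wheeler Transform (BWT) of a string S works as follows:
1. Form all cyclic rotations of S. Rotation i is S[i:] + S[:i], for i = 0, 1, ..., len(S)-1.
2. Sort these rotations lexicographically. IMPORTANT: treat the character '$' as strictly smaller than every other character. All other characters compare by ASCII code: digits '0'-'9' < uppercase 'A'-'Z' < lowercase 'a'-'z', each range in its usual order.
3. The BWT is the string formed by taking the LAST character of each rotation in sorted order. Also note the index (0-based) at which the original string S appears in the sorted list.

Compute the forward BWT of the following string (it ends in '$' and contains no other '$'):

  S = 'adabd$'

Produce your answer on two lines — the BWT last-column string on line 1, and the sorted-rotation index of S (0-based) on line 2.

Answer: dd$aba
2

Derivation:
All 6 rotations (rotation i = S[i:]+S[:i]):
  rot[0] = adabd$
  rot[1] = dabd$a
  rot[2] = abd$ad
  rot[3] = bd$ada
  rot[4] = d$adab
  rot[5] = $adabd
Sorted (with $ < everything):
  sorted[0] = $adabd  (last char: 'd')
  sorted[1] = abd$ad  (last char: 'd')
  sorted[2] = adabd$  (last char: '$')
  sorted[3] = bd$ada  (last char: 'a')
  sorted[4] = d$adab  (last char: 'b')
  sorted[5] = dabd$a  (last char: 'a')
Last column: dd$aba
Original string S is at sorted index 2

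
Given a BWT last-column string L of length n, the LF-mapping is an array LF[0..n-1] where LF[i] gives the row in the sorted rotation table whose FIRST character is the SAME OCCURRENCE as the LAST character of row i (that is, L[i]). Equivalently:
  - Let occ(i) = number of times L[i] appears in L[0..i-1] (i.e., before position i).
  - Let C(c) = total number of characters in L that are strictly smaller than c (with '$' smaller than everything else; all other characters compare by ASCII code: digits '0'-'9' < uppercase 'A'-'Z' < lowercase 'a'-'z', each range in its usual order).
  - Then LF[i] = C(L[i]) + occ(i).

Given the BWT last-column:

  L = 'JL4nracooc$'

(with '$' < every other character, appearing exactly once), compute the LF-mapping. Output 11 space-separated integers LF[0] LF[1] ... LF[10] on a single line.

Char counts: '$':1, '4':1, 'J':1, 'L':1, 'a':1, 'c':2, 'n':1, 'o':2, 'r':1
C (first-col start): C('$')=0, C('4')=1, C('J')=2, C('L')=3, C('a')=4, C('c')=5, C('n')=7, C('o')=8, C('r')=10
L[0]='J': occ=0, LF[0]=C('J')+0=2+0=2
L[1]='L': occ=0, LF[1]=C('L')+0=3+0=3
L[2]='4': occ=0, LF[2]=C('4')+0=1+0=1
L[3]='n': occ=0, LF[3]=C('n')+0=7+0=7
L[4]='r': occ=0, LF[4]=C('r')+0=10+0=10
L[5]='a': occ=0, LF[5]=C('a')+0=4+0=4
L[6]='c': occ=0, LF[6]=C('c')+0=5+0=5
L[7]='o': occ=0, LF[7]=C('o')+0=8+0=8
L[8]='o': occ=1, LF[8]=C('o')+1=8+1=9
L[9]='c': occ=1, LF[9]=C('c')+1=5+1=6
L[10]='$': occ=0, LF[10]=C('$')+0=0+0=0

Answer: 2 3 1 7 10 4 5 8 9 6 0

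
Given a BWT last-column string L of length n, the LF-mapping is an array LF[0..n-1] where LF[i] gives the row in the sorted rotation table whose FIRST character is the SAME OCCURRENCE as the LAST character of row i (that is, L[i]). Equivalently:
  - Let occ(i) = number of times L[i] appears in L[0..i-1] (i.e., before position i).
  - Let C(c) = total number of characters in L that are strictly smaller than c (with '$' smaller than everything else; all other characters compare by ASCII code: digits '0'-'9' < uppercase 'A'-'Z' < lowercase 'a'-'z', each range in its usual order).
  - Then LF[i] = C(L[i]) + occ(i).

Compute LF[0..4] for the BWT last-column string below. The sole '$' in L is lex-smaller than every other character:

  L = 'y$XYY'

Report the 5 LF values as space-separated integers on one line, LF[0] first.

Answer: 4 0 1 2 3

Derivation:
Char counts: '$':1, 'X':1, 'Y':2, 'y':1
C (first-col start): C('$')=0, C('X')=1, C('Y')=2, C('y')=4
L[0]='y': occ=0, LF[0]=C('y')+0=4+0=4
L[1]='$': occ=0, LF[1]=C('$')+0=0+0=0
L[2]='X': occ=0, LF[2]=C('X')+0=1+0=1
L[3]='Y': occ=0, LF[3]=C('Y')+0=2+0=2
L[4]='Y': occ=1, LF[4]=C('Y')+1=2+1=3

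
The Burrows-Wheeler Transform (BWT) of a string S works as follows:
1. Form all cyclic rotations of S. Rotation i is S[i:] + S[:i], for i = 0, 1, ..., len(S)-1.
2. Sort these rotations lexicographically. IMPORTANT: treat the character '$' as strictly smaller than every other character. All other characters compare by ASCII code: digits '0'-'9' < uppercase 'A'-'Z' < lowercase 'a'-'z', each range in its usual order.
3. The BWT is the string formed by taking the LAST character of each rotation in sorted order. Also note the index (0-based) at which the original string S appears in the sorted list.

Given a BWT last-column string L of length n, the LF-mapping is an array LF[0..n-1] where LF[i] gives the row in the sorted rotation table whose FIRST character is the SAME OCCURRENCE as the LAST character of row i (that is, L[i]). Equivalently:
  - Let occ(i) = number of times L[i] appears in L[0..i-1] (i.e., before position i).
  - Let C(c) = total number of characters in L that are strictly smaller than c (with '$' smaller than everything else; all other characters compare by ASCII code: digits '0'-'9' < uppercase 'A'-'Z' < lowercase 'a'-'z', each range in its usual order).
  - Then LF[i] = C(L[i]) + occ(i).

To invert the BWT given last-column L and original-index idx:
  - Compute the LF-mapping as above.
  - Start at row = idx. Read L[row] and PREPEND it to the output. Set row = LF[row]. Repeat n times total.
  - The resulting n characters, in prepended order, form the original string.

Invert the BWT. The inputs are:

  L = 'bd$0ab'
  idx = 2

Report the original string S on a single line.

Answer: abd0b$

Derivation:
LF mapping: 3 5 0 1 2 4
Walk LF starting at row 2, prepending L[row]:
  step 1: row=2, L[2]='$', prepend. Next row=LF[2]=0
  step 2: row=0, L[0]='b', prepend. Next row=LF[0]=3
  step 3: row=3, L[3]='0', prepend. Next row=LF[3]=1
  step 4: row=1, L[1]='d', prepend. Next row=LF[1]=5
  step 5: row=5, L[5]='b', prepend. Next row=LF[5]=4
  step 6: row=4, L[4]='a', prepend. Next row=LF[4]=2
Reversed output: abd0b$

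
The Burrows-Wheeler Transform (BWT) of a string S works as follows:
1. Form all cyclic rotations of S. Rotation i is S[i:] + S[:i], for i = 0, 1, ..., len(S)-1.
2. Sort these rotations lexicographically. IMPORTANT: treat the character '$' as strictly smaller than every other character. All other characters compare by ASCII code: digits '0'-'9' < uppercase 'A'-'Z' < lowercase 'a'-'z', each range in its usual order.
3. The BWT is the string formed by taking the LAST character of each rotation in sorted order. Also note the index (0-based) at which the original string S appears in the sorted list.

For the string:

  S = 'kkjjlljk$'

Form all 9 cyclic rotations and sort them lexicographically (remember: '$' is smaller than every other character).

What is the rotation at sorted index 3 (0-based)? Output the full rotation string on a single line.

Answer: jlljk$kkj

Derivation:
All 9 rotations (rotation i = S[i:]+S[:i]):
  rot[0] = kkjjlljk$
  rot[1] = kjjlljk$k
  rot[2] = jjlljk$kk
  rot[3] = jlljk$kkj
  rot[4] = lljk$kkjj
  rot[5] = ljk$kkjjl
  rot[6] = jk$kkjjll
  rot[7] = k$kkjjllj
  rot[8] = $kkjjlljk
Sorted (with $ < everything):
  sorted[0] = $kkjjlljk
  sorted[1] = jjlljk$kk
  sorted[2] = jk$kkjjll
  sorted[3] = jlljk$kkj
  sorted[4] = k$kkjjllj
  sorted[5] = kjjlljk$k
  sorted[6] = kkjjlljk$
  sorted[7] = ljk$kkjjl
  sorted[8] = lljk$kkjj
sorted[3] = jlljk$kkj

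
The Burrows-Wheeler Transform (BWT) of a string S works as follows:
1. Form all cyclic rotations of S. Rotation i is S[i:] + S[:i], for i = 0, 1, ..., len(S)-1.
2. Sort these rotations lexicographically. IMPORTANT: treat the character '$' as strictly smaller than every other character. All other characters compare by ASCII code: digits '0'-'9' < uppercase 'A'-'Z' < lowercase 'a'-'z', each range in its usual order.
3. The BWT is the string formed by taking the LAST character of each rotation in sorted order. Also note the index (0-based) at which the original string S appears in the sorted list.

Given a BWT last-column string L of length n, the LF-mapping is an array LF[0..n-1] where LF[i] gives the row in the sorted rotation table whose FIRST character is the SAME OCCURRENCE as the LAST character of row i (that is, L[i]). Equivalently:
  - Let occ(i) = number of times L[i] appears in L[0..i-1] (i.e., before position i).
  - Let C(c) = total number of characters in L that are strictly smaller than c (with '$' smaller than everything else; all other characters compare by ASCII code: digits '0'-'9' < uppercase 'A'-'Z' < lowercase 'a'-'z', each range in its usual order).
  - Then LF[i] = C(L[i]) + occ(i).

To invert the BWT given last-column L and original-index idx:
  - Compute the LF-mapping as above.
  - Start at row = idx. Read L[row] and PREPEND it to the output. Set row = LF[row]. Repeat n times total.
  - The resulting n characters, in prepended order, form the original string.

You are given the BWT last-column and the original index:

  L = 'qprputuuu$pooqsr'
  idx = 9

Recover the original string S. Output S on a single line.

Answer: rurouppotpsuquq$

Derivation:
LF mapping: 6 3 8 4 12 11 13 14 15 0 5 1 2 7 10 9
Walk LF starting at row 9, prepending L[row]:
  step 1: row=9, L[9]='$', prepend. Next row=LF[9]=0
  step 2: row=0, L[0]='q', prepend. Next row=LF[0]=6
  step 3: row=6, L[6]='u', prepend. Next row=LF[6]=13
  step 4: row=13, L[13]='q', prepend. Next row=LF[13]=7
  step 5: row=7, L[7]='u', prepend. Next row=LF[7]=14
  step 6: row=14, L[14]='s', prepend. Next row=LF[14]=10
  step 7: row=10, L[10]='p', prepend. Next row=LF[10]=5
  step 8: row=5, L[5]='t', prepend. Next row=LF[5]=11
  step 9: row=11, L[11]='o', prepend. Next row=LF[11]=1
  step 10: row=1, L[1]='p', prepend. Next row=LF[1]=3
  step 11: row=3, L[3]='p', prepend. Next row=LF[3]=4
  step 12: row=4, L[4]='u', prepend. Next row=LF[4]=12
  step 13: row=12, L[12]='o', prepend. Next row=LF[12]=2
  step 14: row=2, L[2]='r', prepend. Next row=LF[2]=8
  step 15: row=8, L[8]='u', prepend. Next row=LF[8]=15
  step 16: row=15, L[15]='r', prepend. Next row=LF[15]=9
Reversed output: rurouppotpsuquq$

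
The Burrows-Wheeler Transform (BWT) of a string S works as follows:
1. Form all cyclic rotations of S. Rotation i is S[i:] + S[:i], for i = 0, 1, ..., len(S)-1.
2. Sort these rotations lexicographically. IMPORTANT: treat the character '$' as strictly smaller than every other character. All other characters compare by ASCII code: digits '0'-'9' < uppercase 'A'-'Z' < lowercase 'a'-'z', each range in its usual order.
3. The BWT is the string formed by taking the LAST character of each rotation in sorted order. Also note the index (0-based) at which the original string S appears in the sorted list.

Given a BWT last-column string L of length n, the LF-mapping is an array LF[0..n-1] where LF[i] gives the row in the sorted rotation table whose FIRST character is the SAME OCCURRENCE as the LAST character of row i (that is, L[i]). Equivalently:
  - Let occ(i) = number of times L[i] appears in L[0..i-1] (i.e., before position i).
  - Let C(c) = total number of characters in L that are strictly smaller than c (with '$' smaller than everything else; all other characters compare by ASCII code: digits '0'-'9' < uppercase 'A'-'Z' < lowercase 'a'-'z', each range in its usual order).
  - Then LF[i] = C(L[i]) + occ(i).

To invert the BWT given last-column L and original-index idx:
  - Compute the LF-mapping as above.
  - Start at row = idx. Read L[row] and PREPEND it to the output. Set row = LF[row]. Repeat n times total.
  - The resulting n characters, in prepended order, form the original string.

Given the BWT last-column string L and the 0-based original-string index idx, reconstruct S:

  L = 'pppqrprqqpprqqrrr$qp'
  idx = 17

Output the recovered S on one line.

LF mapping: 1 2 3 8 14 4 15 9 10 5 6 16 11 12 17 18 19 0 13 7
Walk LF starting at row 17, prepending L[row]:
  step 1: row=17, L[17]='$', prepend. Next row=LF[17]=0
  step 2: row=0, L[0]='p', prepend. Next row=LF[0]=1
  step 3: row=1, L[1]='p', prepend. Next row=LF[1]=2
  step 4: row=2, L[2]='p', prepend. Next row=LF[2]=3
  step 5: row=3, L[3]='q', prepend. Next row=LF[3]=8
  step 6: row=8, L[8]='q', prepend. Next row=LF[8]=10
  step 7: row=10, L[10]='p', prepend. Next row=LF[10]=6
  step 8: row=6, L[6]='r', prepend. Next row=LF[6]=15
  step 9: row=15, L[15]='r', prepend. Next row=LF[15]=18
  step 10: row=18, L[18]='q', prepend. Next row=LF[18]=13
  step 11: row=13, L[13]='q', prepend. Next row=LF[13]=12
  step 12: row=12, L[12]='q', prepend. Next row=LF[12]=11
  step 13: row=11, L[11]='r', prepend. Next row=LF[11]=16
  step 14: row=16, L[16]='r', prepend. Next row=LF[16]=19
  step 15: row=19, L[19]='p', prepend. Next row=LF[19]=7
  step 16: row=7, L[7]='q', prepend. Next row=LF[7]=9
  step 17: row=9, L[9]='p', prepend. Next row=LF[9]=5
  step 18: row=5, L[5]='p', prepend. Next row=LF[5]=4
  step 19: row=4, L[4]='r', prepend. Next row=LF[4]=14
  step 20: row=14, L[14]='r', prepend. Next row=LF[14]=17
Reversed output: rrppqprrqqqrrpqqppp$

Answer: rrppqprrqqqrrpqqppp$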